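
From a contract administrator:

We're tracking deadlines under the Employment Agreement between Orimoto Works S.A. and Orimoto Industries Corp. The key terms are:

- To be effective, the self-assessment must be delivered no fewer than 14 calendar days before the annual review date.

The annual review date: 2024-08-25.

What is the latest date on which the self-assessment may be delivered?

Counting back 14 calendar days from 2024-08-25 gives 2024-08-11.

2024-08-11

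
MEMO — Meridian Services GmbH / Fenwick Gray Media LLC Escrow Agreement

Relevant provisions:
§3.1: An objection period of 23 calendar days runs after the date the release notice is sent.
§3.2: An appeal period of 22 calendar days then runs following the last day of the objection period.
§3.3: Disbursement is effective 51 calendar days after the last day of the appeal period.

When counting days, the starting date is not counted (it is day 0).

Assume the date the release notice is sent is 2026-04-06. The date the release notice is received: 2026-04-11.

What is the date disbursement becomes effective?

The last day of the objection period: 23 calendar days after 2026-04-06 is 2026-04-29.
The last day of the appeal period: 22 calendar days after 2026-04-29 is 2026-05-21.
Adding 51 calendar days to 2026-05-21 gives 2026-07-11, which is the date disbursement becomes effective.

2026-07-11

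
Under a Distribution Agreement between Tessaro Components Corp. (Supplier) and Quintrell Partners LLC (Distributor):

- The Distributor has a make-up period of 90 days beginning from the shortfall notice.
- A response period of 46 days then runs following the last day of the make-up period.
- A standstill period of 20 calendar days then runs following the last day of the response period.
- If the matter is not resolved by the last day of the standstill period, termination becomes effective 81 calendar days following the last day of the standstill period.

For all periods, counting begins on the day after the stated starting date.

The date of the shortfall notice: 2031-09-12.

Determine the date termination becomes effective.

Adding 90 calendar days to 2031-09-12 gives 2031-12-11, which is the last day of the make-up period.
The last day of the response period: 46 calendar days after 2031-12-11 is 2032-01-26.
Adding 20 calendar days to 2032-01-26 gives 2032-02-15, which is the last day of the standstill period.
The date termination becomes effective: 81 calendar days after 2032-02-15 is 2032-05-06.

2032-05-06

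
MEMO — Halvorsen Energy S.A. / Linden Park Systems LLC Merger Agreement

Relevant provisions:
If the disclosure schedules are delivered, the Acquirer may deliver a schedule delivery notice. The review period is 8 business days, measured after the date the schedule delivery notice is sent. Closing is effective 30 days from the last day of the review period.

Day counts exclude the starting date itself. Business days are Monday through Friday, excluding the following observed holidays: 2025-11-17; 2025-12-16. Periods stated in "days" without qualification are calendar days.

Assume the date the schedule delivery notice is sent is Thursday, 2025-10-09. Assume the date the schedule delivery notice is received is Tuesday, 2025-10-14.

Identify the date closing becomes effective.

2025-11-20

From Thursday, 2025-10-09, 8 business days (Oct 10, Oct 13, Oct 14, Oct 15, Oct 16, Oct 17, Oct 20, Oct 21, skipping weekends) brings us to Tuesday, 2025-10-21, which is the last day of the review period.
The date closing becomes effective: 30 calendar days after 2025-10-21 is 2025-11-20.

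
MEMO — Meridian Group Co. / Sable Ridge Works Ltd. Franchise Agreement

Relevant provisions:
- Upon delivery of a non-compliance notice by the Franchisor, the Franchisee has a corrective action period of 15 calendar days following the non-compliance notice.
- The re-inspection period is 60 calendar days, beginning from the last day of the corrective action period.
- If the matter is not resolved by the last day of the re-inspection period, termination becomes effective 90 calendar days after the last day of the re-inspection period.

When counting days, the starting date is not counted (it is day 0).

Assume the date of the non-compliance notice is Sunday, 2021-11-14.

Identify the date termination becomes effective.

2022-04-28

The last day of the corrective action period: 2021-11-14 + 15 days = 2021-11-29.
Adding 60 calendar days to 2021-11-29 gives 2022-01-28, which is the last day of the re-inspection period.
Adding 90 calendar days to 2022-01-28 gives 2022-04-28, which is the date termination becomes effective.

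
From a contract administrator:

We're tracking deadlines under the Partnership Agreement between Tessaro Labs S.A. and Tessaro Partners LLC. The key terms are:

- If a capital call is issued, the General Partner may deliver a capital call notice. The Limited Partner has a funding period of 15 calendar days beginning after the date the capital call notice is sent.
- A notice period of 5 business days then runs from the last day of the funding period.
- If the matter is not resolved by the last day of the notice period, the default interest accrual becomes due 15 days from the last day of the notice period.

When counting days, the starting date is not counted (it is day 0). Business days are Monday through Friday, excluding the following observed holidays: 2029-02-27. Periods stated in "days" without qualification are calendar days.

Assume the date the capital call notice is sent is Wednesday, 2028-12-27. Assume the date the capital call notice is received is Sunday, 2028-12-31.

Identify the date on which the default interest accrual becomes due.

The last day of the funding period: 15 calendar days after 2028-12-27 is 2029-01-11.
The last day of the notice period: 5 business days after Thursday, 2029-01-11, skipping weekends — Jan 12, Jan 15, Jan 16, Jan 17, Jan 18 — lands on Thursday, 2029-01-18.
Adding 15 calendar days to 2029-01-18 gives 2029-02-02, which is the date on which the default interest accrual becomes due.

2029-02-02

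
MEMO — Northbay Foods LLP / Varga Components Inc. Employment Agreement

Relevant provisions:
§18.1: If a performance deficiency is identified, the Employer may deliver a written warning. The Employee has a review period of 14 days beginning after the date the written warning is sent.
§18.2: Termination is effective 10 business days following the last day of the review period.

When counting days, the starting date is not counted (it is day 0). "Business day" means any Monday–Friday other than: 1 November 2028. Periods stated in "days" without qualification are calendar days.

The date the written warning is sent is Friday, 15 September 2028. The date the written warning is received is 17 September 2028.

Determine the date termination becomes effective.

13 October 2028

Adding 14 calendar days to 15 September 2028 gives 29 September 2028, which is the last day of the review period.
From Friday, 29 September 2028, 10 business days (Oct 2, Oct 3, Oct 4, Oct 5, Oct 6, Oct 9, Oct 10, Oct 11, Oct 12, Oct 13, skipping weekends) brings us to Friday, 13 October 2028, which is the date termination becomes effective.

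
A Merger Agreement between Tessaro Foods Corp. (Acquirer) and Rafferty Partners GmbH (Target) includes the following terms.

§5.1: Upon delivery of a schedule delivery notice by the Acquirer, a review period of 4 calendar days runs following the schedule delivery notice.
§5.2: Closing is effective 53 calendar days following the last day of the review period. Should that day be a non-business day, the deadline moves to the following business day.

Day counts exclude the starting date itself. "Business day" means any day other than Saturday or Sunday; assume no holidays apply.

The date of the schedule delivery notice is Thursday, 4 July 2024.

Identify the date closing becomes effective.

The last day of the review period: 4 July 2024 + 4 days = 8 July 2024.
The date closing becomes effective: 8 July 2024 + 53 days = 30 August 2024. 30 August 2024 is a Friday, so no roll-forward applies.

30 August 2024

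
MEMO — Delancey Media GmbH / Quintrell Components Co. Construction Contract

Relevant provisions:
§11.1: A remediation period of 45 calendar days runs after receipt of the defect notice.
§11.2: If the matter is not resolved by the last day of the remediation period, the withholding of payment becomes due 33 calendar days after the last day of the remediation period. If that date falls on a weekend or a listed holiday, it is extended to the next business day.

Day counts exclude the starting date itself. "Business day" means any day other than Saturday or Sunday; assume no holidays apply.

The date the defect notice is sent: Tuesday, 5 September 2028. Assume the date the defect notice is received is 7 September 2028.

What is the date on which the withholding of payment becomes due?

The last day of the remediation period: 7 September 2028 + 45 days = 22 October 2028.
Adding 33 calendar days to 22 October 2028 gives 24 November 2028, which is the date on which the withholding of payment becomes due. 24 November 2028 is a Friday, so no roll-forward applies.

24 November 2028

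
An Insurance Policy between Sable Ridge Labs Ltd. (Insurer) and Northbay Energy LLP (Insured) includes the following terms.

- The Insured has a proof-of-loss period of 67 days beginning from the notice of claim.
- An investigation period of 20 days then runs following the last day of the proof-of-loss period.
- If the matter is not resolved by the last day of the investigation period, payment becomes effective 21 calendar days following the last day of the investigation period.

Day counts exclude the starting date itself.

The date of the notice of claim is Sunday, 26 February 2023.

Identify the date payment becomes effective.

The last day of the proof-of-loss period: 26 February 2023 + 67 days = 4 May 2023.
The last day of the investigation period: 20 calendar days after 4 May 2023 is 24 May 2023.
Adding 21 calendar days to 24 May 2023 gives 14 June 2023, which is the date payment becomes effective.

14 June 2023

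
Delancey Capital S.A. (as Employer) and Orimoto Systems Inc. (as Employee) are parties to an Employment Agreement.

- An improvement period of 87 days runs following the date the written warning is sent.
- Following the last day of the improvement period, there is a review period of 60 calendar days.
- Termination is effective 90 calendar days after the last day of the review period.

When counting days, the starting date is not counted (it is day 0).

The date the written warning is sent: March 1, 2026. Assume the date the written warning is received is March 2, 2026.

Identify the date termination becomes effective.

October 24, 2026

Adding 87 calendar days to March 1, 2026 gives May 27, 2026, which is the last day of the improvement period.
The last day of the review period: May 27, 2026 + 60 days = July 26, 2026.
The date termination becomes effective: July 26, 2026 + 90 days = October 24, 2026.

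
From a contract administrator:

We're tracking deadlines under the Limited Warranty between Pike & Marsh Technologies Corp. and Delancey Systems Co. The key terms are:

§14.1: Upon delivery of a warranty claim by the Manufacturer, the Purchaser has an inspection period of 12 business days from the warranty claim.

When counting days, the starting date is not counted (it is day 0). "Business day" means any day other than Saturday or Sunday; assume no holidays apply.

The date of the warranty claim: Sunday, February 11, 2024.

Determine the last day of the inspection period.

February 27, 2024

From Sunday, February 11, 2024, 12 business days (Feb 12, Feb 13, Feb 14, Feb 15, …, Feb 23, Feb 26, Feb 27, skipping weekends) brings us to Tuesday, February 27, 2024, which is the last day of the inspection period.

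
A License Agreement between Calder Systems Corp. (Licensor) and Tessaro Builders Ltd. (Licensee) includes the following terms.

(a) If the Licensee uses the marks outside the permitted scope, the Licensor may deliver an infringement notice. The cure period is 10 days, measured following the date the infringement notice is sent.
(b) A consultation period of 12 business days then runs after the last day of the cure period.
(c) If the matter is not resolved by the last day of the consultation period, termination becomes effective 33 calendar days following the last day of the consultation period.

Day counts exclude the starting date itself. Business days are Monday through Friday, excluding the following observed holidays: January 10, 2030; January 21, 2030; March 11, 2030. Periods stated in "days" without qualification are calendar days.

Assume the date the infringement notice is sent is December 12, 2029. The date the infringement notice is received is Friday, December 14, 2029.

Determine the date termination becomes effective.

The last day of the cure period: December 12, 2029 + 10 days = December 22, 2029.
The last day of the consultation period: 12 business days after Saturday, December 22, 2029, skipping weekends — Dec 24, Dec 25, Dec 26, Dec 27, …, Jan 4, Jan 7, Jan 8 — lands on Tuesday, January 8, 2030.
Adding 33 calendar days to January 8, 2030 gives February 10, 2030, which is the date termination becomes effective.

February 10, 2030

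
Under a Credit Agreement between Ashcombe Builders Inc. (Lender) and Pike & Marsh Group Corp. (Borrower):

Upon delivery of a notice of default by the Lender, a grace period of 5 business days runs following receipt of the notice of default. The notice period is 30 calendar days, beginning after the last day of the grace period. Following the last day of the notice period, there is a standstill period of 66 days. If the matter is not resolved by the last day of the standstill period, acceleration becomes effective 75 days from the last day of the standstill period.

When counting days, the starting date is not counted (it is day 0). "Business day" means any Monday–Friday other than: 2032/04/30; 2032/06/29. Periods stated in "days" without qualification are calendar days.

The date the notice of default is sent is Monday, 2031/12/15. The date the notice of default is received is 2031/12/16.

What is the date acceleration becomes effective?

From Tuesday, 2031/12/16, 5 business days (Dec 17, Dec 18, Dec 19, Dec 22, Dec 23, skipping weekends) brings us to Tuesday, 2031/12/23, which is the last day of the grace period.
Adding 30 calendar days to 2031/12/23 gives 2032/01/22, which is the last day of the notice period.
The last day of the standstill period: 66 calendar days after 2032/01/22 is 2032/03/28.
Adding 75 calendar days to 2032/03/28 gives 2032/06/11, which is the date acceleration becomes effective.

2032/06/11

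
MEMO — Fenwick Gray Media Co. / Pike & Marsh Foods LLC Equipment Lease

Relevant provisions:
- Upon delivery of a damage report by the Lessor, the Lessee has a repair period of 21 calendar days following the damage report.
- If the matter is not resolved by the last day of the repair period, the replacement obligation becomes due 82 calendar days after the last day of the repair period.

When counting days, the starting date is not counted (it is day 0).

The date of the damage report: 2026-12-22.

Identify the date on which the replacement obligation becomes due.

Adding 21 calendar days to 2026-12-22 gives 2027-01-12, which is the last day of the repair period.
The date on which the replacement obligation becomes due: 82 calendar days after 2027-01-12 is 2027-04-04.

2027-04-04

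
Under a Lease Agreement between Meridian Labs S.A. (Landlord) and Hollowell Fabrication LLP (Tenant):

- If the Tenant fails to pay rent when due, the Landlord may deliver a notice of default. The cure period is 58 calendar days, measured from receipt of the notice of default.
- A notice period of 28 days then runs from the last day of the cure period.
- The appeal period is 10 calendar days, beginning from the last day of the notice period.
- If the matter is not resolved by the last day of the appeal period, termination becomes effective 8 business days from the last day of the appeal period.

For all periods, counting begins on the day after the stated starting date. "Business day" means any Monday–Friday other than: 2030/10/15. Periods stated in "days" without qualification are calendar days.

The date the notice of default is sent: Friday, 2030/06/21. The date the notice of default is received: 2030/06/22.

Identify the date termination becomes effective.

2030/10/08

The last day of the cure period: 2030/06/22 + 58 days = 2030/08/19.
Adding 28 calendar days to 2030/08/19 gives 2030/09/16, which is the last day of the notice period.
The last day of the appeal period: 10 calendar days after 2030/09/16 is 2030/09/26.
The date termination becomes effective: 8 business days after Thursday, 2030/09/26, skipping weekends — Sep 27, Sep 30, Oct 1, Oct 2, Oct 3, Oct 4, Oct 7, Oct 8 — lands on Tuesday, 2030/10/08.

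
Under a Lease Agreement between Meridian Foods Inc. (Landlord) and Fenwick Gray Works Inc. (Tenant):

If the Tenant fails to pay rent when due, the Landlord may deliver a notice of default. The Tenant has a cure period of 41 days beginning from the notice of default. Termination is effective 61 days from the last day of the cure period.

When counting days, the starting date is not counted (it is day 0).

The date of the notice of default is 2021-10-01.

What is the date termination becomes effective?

2022-01-11

The last day of the cure period: 41 calendar days after 2021-10-01 is 2021-11-11.
Adding 61 calendar days to 2021-11-11 gives 2022-01-11, which is the date termination becomes effective.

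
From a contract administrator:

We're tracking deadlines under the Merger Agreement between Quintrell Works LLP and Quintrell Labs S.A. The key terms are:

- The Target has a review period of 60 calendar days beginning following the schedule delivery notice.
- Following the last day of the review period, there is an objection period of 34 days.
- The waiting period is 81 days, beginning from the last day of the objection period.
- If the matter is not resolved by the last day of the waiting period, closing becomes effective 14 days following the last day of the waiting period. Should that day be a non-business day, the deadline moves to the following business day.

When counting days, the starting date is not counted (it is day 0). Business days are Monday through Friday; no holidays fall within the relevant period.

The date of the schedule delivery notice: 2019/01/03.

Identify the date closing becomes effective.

2019/07/11

Adding 60 calendar days to 2019/01/03 gives 2019/03/04, which is the last day of the review period.
The last day of the objection period: 2019/03/04 + 34 days = 2019/04/07.
The last day of the waiting period: 81 calendar days after 2019/04/07 is 2019/06/27.
Adding 14 calendar days to 2019/06/27 gives 2019/07/11, which is the date closing becomes effective. 2019/07/11 is a Thursday, so no roll-forward applies.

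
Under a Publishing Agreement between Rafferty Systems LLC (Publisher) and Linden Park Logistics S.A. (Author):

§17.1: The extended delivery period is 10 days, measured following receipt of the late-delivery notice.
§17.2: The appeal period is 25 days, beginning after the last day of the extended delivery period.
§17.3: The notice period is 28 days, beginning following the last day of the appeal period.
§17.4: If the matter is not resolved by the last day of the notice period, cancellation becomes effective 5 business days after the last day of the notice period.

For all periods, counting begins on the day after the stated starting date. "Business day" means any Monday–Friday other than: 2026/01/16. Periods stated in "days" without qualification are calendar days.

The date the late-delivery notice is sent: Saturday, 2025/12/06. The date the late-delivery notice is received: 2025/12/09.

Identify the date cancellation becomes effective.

2026/02/17

Adding 10 calendar days to 2025/12/09 gives 2025/12/19, which is the last day of the extended delivery period.
The last day of the appeal period: 2025/12/19 + 25 days = 2026/01/13.
Adding 28 calendar days to 2026/01/13 gives 2026/02/10, which is the last day of the notice period.
The date cancellation becomes effective: counting 5 business days from Tuesday, 2026/02/10 (Feb 11, Feb 12, Feb 13, Feb 16, Feb 17, skipping weekends) reaches Tuesday, 2026/02/17.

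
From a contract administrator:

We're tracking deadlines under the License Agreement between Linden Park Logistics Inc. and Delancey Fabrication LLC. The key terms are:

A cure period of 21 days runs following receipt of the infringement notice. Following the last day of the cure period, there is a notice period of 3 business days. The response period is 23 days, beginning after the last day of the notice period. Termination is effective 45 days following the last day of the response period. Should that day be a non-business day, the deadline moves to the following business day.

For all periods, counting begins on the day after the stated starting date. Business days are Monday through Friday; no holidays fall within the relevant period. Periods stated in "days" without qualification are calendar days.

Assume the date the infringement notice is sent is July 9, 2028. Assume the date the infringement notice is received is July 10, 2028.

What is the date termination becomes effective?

The last day of the cure period: July 10, 2028 + 21 days = July 31, 2028.
The last day of the notice period: counting 3 business days from Monday, July 31, 2028 (Aug 1, Aug 2, Aug 3, skipping weekends) reaches Thursday, August 3, 2028.
The last day of the response period: August 3, 2028 + 23 days = August 26, 2028.
The date termination becomes effective: August 26, 2028 + 45 days = October 10, 2028. October 10, 2028 is a Tuesday, so no roll-forward applies.

October 10, 2028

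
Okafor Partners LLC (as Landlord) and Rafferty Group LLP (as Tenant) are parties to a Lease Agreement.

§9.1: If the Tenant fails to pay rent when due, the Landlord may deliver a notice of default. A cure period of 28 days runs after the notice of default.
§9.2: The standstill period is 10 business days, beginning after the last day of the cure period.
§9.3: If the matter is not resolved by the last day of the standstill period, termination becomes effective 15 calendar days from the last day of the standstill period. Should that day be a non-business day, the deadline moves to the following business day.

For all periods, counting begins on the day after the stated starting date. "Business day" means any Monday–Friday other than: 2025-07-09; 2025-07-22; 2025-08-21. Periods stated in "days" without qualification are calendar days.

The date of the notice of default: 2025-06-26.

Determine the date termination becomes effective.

The last day of the cure period: 2025-06-26 + 28 days = 2025-07-24.
The last day of the standstill period: 10 business days after Thursday, 2025-07-24, skipping weekends — Jul 25, Jul 28, Jul 29, Jul 30, Jul 31, Aug 1, Aug 4, Aug 5, Aug 6, Aug 7 — lands on Thursday, 2025-08-07.
The date termination becomes effective: 15 calendar days after 2025-08-07 is 2025-08-22. 2025-08-22 is a Friday and is not a listed holiday, so no roll-forward applies.

2025-08-22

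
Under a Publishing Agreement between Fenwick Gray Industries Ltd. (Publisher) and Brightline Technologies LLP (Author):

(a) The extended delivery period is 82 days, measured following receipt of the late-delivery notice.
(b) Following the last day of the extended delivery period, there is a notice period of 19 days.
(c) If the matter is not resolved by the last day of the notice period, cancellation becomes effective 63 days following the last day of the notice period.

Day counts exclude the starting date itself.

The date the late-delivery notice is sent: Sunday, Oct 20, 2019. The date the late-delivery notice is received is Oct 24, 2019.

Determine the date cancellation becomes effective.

The last day of the extended delivery period: 82 calendar days after Oct 24, 2019 is Jan 14, 2020.
The last day of the notice period: 19 calendar days after Jan 14, 2020 is Feb 2, 2020.
Adding 63 calendar days to Feb 2, 2020 gives Apr 5, 2020, which is the date cancellation becomes effective.

Apr 5, 2020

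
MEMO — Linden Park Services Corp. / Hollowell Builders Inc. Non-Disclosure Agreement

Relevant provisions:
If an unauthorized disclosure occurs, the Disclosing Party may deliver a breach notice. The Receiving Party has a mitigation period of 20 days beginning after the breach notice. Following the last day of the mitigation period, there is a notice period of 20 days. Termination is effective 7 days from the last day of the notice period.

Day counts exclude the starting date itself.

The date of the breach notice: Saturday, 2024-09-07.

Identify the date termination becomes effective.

2024-10-24

Adding 20 calendar days to 2024-09-07 gives 2024-09-27, which is the last day of the mitigation period.
The last day of the notice period: 20 calendar days after 2024-09-27 is 2024-10-17.
The date termination becomes effective: 2024-10-17 + 7 days = 2024-10-24.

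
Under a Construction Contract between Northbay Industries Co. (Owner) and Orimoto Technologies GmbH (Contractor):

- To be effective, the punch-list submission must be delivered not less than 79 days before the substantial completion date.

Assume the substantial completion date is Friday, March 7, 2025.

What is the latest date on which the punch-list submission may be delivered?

December 18, 2024

Counting back 79 calendar days from March 7, 2025 gives December 18, 2024.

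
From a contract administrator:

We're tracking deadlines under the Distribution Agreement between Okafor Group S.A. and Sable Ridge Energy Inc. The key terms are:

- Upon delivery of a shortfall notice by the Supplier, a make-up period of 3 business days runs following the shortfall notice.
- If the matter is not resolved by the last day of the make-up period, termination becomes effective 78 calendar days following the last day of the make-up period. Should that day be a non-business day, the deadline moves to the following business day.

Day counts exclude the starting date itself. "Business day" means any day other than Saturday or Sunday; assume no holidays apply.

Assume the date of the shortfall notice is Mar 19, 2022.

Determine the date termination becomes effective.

Jun 9, 2022

From Saturday, Mar 19, 2022, 3 business days (Mar 21, Mar 22, Mar 23, skipping weekends) brings us to Wednesday, Mar 23, 2022, which is the last day of the make-up period.
The date termination becomes effective: Mar 23, 2022 + 78 days = Jun 9, 2022. Jun 9, 2022 is a Thursday, so no roll-forward applies.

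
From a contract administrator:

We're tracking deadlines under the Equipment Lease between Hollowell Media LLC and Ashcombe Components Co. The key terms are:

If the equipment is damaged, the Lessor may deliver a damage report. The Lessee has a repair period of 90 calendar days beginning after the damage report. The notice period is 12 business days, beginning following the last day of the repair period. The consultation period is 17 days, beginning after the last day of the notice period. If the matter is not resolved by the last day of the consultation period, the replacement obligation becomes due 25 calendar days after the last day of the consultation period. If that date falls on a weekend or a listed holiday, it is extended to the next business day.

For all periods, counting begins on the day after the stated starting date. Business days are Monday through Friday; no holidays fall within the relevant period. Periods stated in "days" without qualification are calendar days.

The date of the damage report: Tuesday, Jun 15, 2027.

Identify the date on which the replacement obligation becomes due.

Nov 10, 2027

The last day of the repair period: Jun 15, 2027 + 90 days = Sep 13, 2027.
From Monday, Sep 13, 2027, 12 business days (Sep 14, Sep 15, Sep 16, Sep 17, …, Sep 27, Sep 28, Sep 29, skipping weekends) brings us to Wednesday, Sep 29, 2027, which is the last day of the notice period.
The last day of the consultation period: Sep 29, 2027 + 17 days = Oct 16, 2027.
The date on which the replacement obligation becomes due: Oct 16, 2027 + 25 days = Nov 10, 2027. Nov 10, 2027 is a Wednesday, so no roll-forward applies.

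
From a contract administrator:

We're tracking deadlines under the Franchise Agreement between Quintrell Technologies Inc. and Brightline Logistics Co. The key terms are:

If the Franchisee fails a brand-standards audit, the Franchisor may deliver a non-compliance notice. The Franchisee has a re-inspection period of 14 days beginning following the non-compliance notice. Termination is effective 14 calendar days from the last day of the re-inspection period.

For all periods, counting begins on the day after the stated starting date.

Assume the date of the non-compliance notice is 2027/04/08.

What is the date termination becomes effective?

2027/05/06

The last day of the re-inspection period: 14 calendar days after 2027/04/08 is 2027/04/22.
The date termination becomes effective: 2027/04/22 + 14 days = 2027/05/06.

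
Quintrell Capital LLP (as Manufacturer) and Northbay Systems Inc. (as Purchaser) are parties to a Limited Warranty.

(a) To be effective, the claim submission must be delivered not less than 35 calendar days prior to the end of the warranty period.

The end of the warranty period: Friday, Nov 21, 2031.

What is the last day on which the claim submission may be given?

Nov 21, 2031 minus 35 days is Oct 17, 2031.

Oct 17, 2031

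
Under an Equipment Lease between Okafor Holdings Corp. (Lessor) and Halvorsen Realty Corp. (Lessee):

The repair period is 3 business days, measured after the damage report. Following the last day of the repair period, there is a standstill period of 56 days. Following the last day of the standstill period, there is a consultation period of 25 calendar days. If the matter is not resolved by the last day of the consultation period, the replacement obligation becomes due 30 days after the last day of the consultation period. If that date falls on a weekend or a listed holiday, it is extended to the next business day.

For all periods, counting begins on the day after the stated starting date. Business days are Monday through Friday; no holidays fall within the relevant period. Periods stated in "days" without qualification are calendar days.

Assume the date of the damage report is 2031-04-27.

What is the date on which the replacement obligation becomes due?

2031-08-19

The last day of the repair period: 3 business days after Sunday, 2031-04-27, skipping weekends — Apr 28, Apr 29, Apr 30 — lands on Wednesday, 2031-04-30.
The last day of the standstill period: 2031-04-30 + 56 days = 2031-06-25.
Adding 25 calendar days to 2031-06-25 gives 2031-07-20, which is the last day of the consultation period.
The date on which the replacement obligation becomes due: 2031-07-20 + 30 days = 2031-08-19. 2031-08-19 is a Tuesday, so no roll-forward applies.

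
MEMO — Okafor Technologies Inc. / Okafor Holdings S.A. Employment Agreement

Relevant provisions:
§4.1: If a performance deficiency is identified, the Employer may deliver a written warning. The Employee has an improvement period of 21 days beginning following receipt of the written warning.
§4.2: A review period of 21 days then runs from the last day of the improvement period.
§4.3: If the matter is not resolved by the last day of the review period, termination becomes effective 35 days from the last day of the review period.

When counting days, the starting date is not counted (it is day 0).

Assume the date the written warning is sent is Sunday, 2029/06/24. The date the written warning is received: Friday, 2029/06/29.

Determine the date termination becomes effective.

The last day of the improvement period: 2029/06/29 + 21 days = 2029/07/20.
The last day of the review period: 21 calendar days after 2029/07/20 is 2029/08/10.
The date termination becomes effective: 2029/08/10 + 35 days = 2029/09/14.

2029/09/14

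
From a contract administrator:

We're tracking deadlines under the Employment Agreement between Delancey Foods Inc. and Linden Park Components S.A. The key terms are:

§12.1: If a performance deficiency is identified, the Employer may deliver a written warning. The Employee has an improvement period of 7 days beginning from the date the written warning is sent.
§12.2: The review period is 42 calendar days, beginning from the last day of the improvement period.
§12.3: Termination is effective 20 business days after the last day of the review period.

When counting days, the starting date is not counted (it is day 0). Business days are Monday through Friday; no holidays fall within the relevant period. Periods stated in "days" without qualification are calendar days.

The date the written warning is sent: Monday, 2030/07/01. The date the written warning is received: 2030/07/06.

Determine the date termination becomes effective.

The last day of the improvement period: 7 calendar days after 2030/07/01 is 2030/07/08.
The last day of the review period: 42 calendar days after 2030/07/08 is 2030/08/19.
The date termination becomes effective: counting 20 business days from Monday, 2030/08/19 (Aug 20, Aug 21, Aug 22, Aug 23, …, Sep 12, Sep 13, Sep 16, skipping weekends) reaches Monday, 2030/09/16.

2030/09/16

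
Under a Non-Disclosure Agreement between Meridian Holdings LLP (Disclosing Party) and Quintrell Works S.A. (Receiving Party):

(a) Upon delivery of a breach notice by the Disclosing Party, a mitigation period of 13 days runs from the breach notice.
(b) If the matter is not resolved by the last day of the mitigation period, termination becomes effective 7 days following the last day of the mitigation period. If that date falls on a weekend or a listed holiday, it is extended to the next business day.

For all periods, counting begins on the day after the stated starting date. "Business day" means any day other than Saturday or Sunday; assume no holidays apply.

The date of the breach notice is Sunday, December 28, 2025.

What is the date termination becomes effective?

January 19, 2026

The last day of the mitigation period: 13 calendar days after December 28, 2025 is January 10, 2026.
Adding 7 calendar days to January 10, 2026 gives January 17, 2026, which is the date termination becomes effective. That falls on a Saturday, so it rolls to the next business day, Monday, January 19, 2026.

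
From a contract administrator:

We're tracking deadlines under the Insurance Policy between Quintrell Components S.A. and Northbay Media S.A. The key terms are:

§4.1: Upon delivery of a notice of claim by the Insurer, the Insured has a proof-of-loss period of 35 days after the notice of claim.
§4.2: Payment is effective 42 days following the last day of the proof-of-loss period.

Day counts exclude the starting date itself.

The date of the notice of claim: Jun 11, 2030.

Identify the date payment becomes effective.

Aug 27, 2030

The last day of the proof-of-loss period: Jun 11, 2030 + 35 days = Jul 16, 2030.
The date payment becomes effective: 42 calendar days after Jul 16, 2030 is Aug 27, 2030.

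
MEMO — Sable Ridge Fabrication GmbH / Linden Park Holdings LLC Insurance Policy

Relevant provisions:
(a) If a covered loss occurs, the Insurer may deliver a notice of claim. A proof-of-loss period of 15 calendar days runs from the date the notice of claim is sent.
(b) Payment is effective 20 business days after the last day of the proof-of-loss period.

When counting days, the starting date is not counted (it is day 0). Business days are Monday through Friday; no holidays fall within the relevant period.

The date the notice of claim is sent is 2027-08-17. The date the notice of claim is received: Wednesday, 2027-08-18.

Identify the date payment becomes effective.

The last day of the proof-of-loss period: 2027-08-17 + 15 days = 2027-09-01.
The date payment becomes effective: 20 business days after Wednesday, 2027-09-01, skipping weekends — Sep 2, Sep 3, Sep 6, Sep 7, …, Sep 27, Sep 28, Sep 29 — lands on Wednesday, 2027-09-29.

2027-09-29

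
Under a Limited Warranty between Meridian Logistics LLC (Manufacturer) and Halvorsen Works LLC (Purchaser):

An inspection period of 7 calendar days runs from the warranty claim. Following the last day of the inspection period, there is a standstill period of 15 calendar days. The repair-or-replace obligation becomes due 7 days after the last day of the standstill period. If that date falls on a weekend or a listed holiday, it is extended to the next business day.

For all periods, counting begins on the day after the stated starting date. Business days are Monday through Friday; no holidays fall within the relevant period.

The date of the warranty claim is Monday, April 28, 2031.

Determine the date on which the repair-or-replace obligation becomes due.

May 27, 2031

Adding 7 calendar days to April 28, 2031 gives May 5, 2031, which is the last day of the inspection period.
Adding 15 calendar days to May 5, 2031 gives May 20, 2031, which is the last day of the standstill period.
Adding 7 calendar days to May 20, 2031 gives May 27, 2031, which is the date on which the repair-or-replace obligation becomes due. May 27, 2031 is a Tuesday, so no roll-forward applies.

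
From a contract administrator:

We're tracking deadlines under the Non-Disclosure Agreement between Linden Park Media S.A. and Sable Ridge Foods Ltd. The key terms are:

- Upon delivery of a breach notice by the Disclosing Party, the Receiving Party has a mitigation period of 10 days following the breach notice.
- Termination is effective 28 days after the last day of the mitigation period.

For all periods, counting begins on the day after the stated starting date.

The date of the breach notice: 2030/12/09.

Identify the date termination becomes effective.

2031/01/16

The last day of the mitigation period: 10 calendar days after 2030/12/09 is 2030/12/19.
The date termination becomes effective: 28 calendar days after 2030/12/19 is 2031/01/16.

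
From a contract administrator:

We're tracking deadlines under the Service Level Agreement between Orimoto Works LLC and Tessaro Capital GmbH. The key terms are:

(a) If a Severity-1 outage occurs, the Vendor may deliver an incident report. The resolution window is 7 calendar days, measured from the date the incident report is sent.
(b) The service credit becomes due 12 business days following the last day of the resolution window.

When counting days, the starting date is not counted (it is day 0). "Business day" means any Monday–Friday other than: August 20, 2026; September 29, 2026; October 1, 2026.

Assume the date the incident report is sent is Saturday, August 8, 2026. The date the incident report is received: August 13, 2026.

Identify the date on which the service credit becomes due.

September 2, 2026

The last day of the resolution window: 7 calendar days after August 8, 2026 is August 15, 2026.
From Saturday, August 15, 2026, 12 business days (Aug 17, Aug 18, Aug 19, Aug 21, …, Aug 31, Sep 1, Sep 2, skipping weekends and the listed holiday on Aug 20) brings us to Wednesday, September 2, 2026, which is the date on which the service credit becomes due.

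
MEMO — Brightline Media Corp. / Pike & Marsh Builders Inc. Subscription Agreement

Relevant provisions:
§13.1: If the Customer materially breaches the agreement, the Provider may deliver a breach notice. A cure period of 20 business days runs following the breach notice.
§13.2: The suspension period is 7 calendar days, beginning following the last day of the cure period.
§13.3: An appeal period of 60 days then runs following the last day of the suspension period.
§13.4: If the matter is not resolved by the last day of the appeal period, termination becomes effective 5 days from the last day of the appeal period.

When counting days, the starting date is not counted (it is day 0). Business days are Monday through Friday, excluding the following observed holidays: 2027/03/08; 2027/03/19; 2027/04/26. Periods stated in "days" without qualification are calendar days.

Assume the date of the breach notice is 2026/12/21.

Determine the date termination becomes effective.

From Monday, 2026/12/21, 20 business days (Dec 22, Dec 23, Dec 24, Dec 25, …, Jan 14, Jan 15, Jan 18, skipping weekends) brings us to Monday, 2027/01/18, which is the last day of the cure period.
Adding 7 calendar days to 2027/01/18 gives 2027/01/25, which is the last day of the suspension period.
Adding 60 calendar days to 2027/01/25 gives 2027/03/26, which is the last day of the appeal period.
Adding 5 calendar days to 2027/03/26 gives 2027/03/31, which is the date termination becomes effective.

2027/03/31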